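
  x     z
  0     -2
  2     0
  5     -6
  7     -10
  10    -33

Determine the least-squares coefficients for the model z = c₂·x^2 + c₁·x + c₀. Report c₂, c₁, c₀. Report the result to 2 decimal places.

AᵀA·[c₂, c₁, c₀]ᵀ = Aᵀz reads: 13042·c₂ + 1476·c₁ + 178·c₀ = -3940;  1476·c₂ + 178·c₁ + 24·c₀ = -430;  178·c₂ + 24·c₁ + 5·c₀ = -51.
(Σx^2·x^2 = 13042, Σx^2·x = 1476, Σx^2 = 178, Σx·x = 178, Σx = 24, Σ1 = 5, Σx^2·z = -3940, Σx·z = -430, Σz = -51.)
Inverting the 3×3 Gram matrix, [c₂, c₁, c₀]ᵀ = [-4573/8675, 19681/8675, -4031/1735]ᵀ.

c₂ = -0.53, c₁ = 2.27, c₀ = -2.32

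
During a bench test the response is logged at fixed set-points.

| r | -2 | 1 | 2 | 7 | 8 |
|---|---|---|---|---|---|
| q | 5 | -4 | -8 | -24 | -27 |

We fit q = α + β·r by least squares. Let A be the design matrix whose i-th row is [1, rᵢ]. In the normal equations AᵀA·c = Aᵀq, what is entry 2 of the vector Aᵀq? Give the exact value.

Entry 2 ↔ basis r, so (Aᵀq)_{2} = Σᵢ (r)·qᵢ = (-2)·(5) + (1)·(-4) + (2)·(-8) + (7)·(-24) + (8)·(-27) = -414.

-414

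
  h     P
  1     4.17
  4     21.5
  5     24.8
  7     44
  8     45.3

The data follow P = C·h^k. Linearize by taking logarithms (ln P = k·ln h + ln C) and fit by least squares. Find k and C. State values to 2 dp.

With ln Pᵢ as the transformed response and ln hᵢ as the regressor:
Over the data: Σln h = 7.0211, Σ(ln h)² = 12.6227, Σln P = 15.3043, Σln h·ln P = 24.7141.
Normal system: [[12.6227, 7.0211]; [7.0211, 5]]·[k, ln C]ᵀ = [24.7141, 15.3043]ᵀ.
Solving (det = 13.8181): k = 1.16642, ln C = 1.42295, so C = exp(1.42295) = 4.14935.

k = 1.17, C = 4.15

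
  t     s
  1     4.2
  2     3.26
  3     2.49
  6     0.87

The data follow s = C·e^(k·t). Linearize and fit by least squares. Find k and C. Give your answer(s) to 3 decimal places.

k = -0.319, C = 6.081

Linearized form: ln s = k·t + ln C. From the 4 transformed points,
Σt = 12.0000, Σ(t)² = 50.0000, Σln s = 3.3898, Σt·ln s = 5.6998.
Normal system: [[50.0000, 12.0000]; [12.0000, 4]]·[k, ln C]ᵀ = [5.6998, 3.3898]ᵀ.
Δ = 50.0000·4 − (12.0000)² = 56.0000; k = (5.6998·4 − 12.0000·3.3898)/56.0000 = -0.31926, ln C = (50.0000·3.3898 − 12.0000·5.6998)/56.0000 = 1.80525, so C = exp(1.80525) = 6.08147.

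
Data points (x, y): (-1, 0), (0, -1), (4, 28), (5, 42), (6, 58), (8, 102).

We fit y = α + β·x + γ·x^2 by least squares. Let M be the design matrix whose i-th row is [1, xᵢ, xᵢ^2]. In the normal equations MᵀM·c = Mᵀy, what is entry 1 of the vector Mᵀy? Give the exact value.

Entry 1 ↔ basis 1, so (Mᵀy)_{1} = Σᵢ yᵢ = (1)·(0) + (1)·(-1) + (1)·(28) + (1)·(42) + (1)·(58) + (1)·(102) = 229.

229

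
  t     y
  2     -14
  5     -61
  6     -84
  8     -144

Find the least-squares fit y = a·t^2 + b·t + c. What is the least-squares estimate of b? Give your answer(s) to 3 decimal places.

b = -1.313

Normal-equation sums: Σt^2·t^2 = 6033, Σt^2·t = 861, Σt^2 = 129, Σt·t = 129, Σt = 21, Σ1 = 4.
And Σt^2·y = -13821, Σt·y = -1989, Σy = -303.
Row-reducing yields a = -61/30, b = -197/150, c = -82/25.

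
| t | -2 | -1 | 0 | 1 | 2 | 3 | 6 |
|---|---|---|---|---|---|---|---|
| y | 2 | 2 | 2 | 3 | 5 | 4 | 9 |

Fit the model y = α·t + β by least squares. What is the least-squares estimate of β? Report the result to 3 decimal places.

β = 2.724

Compute the Gram sums: Σt·t = 55, Σt = 9, Σ1 = 7.
Right-hand side: Σt·y = 73, Σy = 27.
Eliminating β: 7·(row 1) − 9·(row 2) gives 304·α = 7·73 − 9·27 = 268, so α = 67/76.
Then β = (27 − 9·(67/76))/7 = 207/76.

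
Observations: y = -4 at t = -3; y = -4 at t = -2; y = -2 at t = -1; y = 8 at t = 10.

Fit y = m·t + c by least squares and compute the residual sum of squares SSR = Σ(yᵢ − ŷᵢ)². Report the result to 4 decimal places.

SSR = 0.6727

Entries of MᵀM: Σt·t = 114, Σt = 4, Σ1 = 4.
For Mᵀy: Σt·y = 102, Σy = -2.
Normal equations: [[114, 4]; [4, 4]]·[m, c]ᵀ = [102, -2]ᵀ.
Determinant 114·4 − 4² = 440.
m = (102·4 − 4·(-2))/440 = 52/55; c = (114·(-2) − 4·102)/440 = -159/110.
Residuals: 31/110, -73/110, 43/110, -1/110; SSR = 37/55.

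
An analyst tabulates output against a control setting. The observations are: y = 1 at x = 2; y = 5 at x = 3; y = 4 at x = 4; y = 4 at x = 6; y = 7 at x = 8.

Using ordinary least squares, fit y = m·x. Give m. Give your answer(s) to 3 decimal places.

m = 0.876

From the data, Σx·x = 129.
Moment sums: Σx·y = 113.
MᵀM·[m]ᵀ = Mᵀy becomes [[129]]·[m]ᵀ = [113]ᵀ.
Hence m = 113 / 129 ≈ 0.875969.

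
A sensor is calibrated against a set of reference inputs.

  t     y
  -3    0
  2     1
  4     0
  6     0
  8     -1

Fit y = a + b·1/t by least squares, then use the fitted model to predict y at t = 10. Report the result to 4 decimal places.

With design matrix A, AᵀA = [[5, 17/24]; [17/24, 269/576]] and Aᵀy = [0, 3/8]ᵀ.
Δ = 5·(269/576) − (17/24)² = 11/6.
a = (0·(269/576) − (17/24)·(3/8))/(11/6) = -51/352; b = (5·(3/8) − (17/24)·0)/(11/6) = 45/44.
At t = 10: ŷ = (-51/352)·(1) + (45/44)·(1/10) = -15/352.

ŷ = -0.0426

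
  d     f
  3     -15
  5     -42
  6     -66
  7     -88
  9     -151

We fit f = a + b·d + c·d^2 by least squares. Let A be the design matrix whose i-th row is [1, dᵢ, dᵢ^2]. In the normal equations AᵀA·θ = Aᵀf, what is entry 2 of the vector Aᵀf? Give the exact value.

-2626

Entry 2 ↔ basis d, so (Aᵀf)_{2} = Σᵢ (d)·fᵢ = (3)·(-15) + (5)·(-42) + (6)·(-66) + (7)·(-88) + (9)·(-151) = -2626.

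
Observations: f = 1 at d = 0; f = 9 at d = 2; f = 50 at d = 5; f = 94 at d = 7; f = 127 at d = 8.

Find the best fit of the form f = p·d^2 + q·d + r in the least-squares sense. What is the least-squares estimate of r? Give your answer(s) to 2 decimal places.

Forming MᵀM = [[7138, 988, 142]; [988, 142, 22]; [142, 22, 5]] and Mᵀf = [14020, 1942, 281]ᵀ gives MᵀM·[p, q, r]ᵀ = Mᵀf.
Solving the 3×3 system (Gaussian elimination) gives p = 6965/3517, q = -1064/3517, r = 4531/3517.

r = 1.29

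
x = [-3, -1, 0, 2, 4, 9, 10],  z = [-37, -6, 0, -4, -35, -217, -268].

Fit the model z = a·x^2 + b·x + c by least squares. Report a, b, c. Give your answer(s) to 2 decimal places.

With design matrix A, AᵀA = [[16915, 1773, 211]; [1773, 211, 21]; [211, 21, 7]] and Aᵀz = [-45292, -4664, -567]ᵀ.
Row-reducing yields a = -696437/229704, b = 255237/76568, c = 22361/57426.

a = -3.03, b = 3.33, c = 0.39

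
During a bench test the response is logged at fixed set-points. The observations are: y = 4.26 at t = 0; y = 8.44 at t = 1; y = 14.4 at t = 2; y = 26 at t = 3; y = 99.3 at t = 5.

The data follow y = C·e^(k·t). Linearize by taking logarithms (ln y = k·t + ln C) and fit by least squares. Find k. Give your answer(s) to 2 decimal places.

Let Y = ln y. Fitting Y = k·t + ln C by least squares:
Over the data: Σt = 11.0000, Σ(t)² = 39.0000, Σln y = 14.1057, Σt·ln y = 40.2325.
Normal system: [[39.0000, 11.0000]; [11.0000, 5]]·[k, ln C]ᵀ = [40.2325, 14.1057]ᵀ.
Slope k = (n·Σt·ln y − Σt·Σln y)/(n·Σ(t)² − (Σt)²) = (5·40.2325 − 11.0000·14.1057)/74.0000 = 0.62161; ln C = (Σln y − k·Σt)/n = 1.45360.

k = 0.62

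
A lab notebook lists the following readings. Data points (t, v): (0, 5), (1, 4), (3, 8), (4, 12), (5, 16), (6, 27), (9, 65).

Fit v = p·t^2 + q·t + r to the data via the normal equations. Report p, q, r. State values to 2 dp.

Compute the Gram sums: Σt^2·t^2 = 8820, Σt^2·t = 1162, Σt^2 = 168, Σt·t = 168, Σt = 28, Σ1 = 7.
And Σt^2·v = 6905, Σt·v = 903, Σv = 137.
Inverting the 3×3 Gram matrix, [p, q, r]ᵀ = [2043/2002, -5185/2002, 495/91]ᵀ.

p = 1.02, q = -2.59, r = 5.44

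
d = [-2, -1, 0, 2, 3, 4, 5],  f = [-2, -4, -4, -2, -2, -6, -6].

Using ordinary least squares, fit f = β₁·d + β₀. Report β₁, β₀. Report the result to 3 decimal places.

Compute the Gram sums: Σd·d = 59, Σd = 11, Σ1 = 7.
Right-hand side: Σd·f = -56, Σf = -26.
So AᵀA·[β₁, β₀]ᵀ = Aᵀf: [[59, 11]; [11, 7]]·[β₁, β₀]ᵀ = [-56, -26]ᵀ.
Δ = 59·7 − 11² = 292.
β₁ = ((-56)·7 − 11·(-26))/292 = -53/146; β₀ = (59·(-26) − 11·(-56))/292 = -459/146.

β₁ = -0.363, β₀ = -3.144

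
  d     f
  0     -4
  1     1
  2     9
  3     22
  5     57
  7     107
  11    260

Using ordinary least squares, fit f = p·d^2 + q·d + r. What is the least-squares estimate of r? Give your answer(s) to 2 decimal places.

Forming XᵀX = [[17765, 1835, 209]; [1835, 209, 29]; [209, 29, 7]] and Xᵀf = [38363, 3979, 452]ᵀ gives XᵀX·[p, q, r]ᵀ = Xᵀf.
Row-reducing yields p = 588809/296898, q = 616207/296898, r = -22902/7069.

r = -3.24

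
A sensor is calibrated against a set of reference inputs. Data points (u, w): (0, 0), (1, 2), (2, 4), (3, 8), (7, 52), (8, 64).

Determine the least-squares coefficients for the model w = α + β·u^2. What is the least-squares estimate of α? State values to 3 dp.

α = 0.091

From the data, Σ1 = 6, Σu^2 = 127, Σu^2·u^2 = 6595.
Moment sums: Σw = 130, Σu^2·w = 6734.
XᵀX·[α, β]ᵀ = Xᵀw becomes [[6, 127]; [127, 6595]]·[α, β]ᵀ = [130, 6734]ᵀ.
Determinant 6·6595 − 127² = 23441.
α = (130·6595 − 127·6734)/23441 = 2132/23441; β = (6·6734 − 127·130)/23441 = 23894/23441.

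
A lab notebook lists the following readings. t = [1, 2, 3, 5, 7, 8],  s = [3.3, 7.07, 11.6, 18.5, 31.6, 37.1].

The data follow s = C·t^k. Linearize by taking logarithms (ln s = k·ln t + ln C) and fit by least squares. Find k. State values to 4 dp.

k = 1.1537

Taking logs, ln s = k·ln t + ln C, so regress ln s on ln t.
Σln t = 7.4265, Σ(ln t)² = 12.3883, Σln s = 15.5853, Σln t·ln s = 22.9782.
Normal system: [[12.3883, 7.4265]; [7.4265, 6]]·[k, ln C]ᵀ = [22.9782, 15.5853]ᵀ.
Δ = 12.3883·6 − (7.4265)² = 19.1764; k = (22.9782·6 − 7.4265·15.5853)/19.1764 = 1.15371, ln C = (12.3883·15.5853 − 7.4265·22.9782)/19.1764 = 1.16954.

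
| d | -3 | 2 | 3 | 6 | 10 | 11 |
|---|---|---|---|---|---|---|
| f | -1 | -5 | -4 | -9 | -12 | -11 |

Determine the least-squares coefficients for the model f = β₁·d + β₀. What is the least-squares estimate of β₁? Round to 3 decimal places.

Normal-equation sums: Σd·d = 279, Σd = 29, Σ1 = 6.
Right-hand side: Σd·f = -314, Σf = -42.
Normal equations: [[279, 29]; [29, 6]]·[β₁, β₀]ᵀ = [-314, -42]ᵀ.
Eliminating β₀: 6·(row 1) − 29·(row 2) gives 833·β₁ = 6·(-314) − 29·(-42) = -666, so β₁ = -666/833.
Then β₀ = ((-42) − 29·(-666/833))/6 = -2612/833.

β₁ = -0.800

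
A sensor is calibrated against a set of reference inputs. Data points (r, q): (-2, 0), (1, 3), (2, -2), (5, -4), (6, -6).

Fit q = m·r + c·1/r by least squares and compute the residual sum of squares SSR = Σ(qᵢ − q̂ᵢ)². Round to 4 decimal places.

SSR = 3.5150

Entries of MᵀM: Σr·r = 70, Σr·1/r = 5, Σ1/r·1/r = 1411/900.
And Σr·q = -57, Σ1/r·q = 1/5.
Normal equations: [[70, 5]; [5, 1411/900]]·[m, c]ᵀ = [-57, 1/5]ᵀ.
Eliminating c: (1411/900)·(row 1) − 5·(row 2) gives (7627/90)·m = (1411/900)·(-57) − 5·(1/5) = -27109/300, so m = -81327/76270.
Then c = ((1/5) − 5·(-81327/76270))/(1411/900) = 26910/7627.
Residuals: -14052/38135, 41037/76270, -62218/38135, 9547/15254, -7254/38135; SSR = 268091/76270.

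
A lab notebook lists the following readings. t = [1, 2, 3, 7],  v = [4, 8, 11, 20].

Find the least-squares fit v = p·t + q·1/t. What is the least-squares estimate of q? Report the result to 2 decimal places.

Setting ∂/∂p … = 0 gives: 63·p + 4·q = 193;  4·p + (2437/1764)·q = 305/21.
Eliminating q: (2437/1764)·(row 1) − 4·(row 2) gives (1989/28)·p = (2437/1764)·193 − 4·(305/21) = 367861/1764, so p = 28297/9639.
Then q = ((305/21) − 4·(28297/9639))/(2437/1764) = 308/153.

q = 2.01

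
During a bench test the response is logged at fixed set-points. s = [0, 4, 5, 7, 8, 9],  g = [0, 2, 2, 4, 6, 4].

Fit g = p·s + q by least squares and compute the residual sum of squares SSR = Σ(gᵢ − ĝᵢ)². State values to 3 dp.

SSR = 4.037

Setting ∂/∂p … = 0 gives: 235·p + 33·q = 130;  33·p + 6·q = 18.
(Σs·s = 235, Σs = 33, Σ1 = 6, Σs·g = 130, Σg = 18.)
det = 235·6 − 33² = 321.
p = (130·6 − 33·18)/321 = 62/107; q = (235·18 − 33·130)/321 = -20/107.
Residuals: 20/107, -14/107, -76/107, 14/107, 166/107, -110/107; SSR = 432/107.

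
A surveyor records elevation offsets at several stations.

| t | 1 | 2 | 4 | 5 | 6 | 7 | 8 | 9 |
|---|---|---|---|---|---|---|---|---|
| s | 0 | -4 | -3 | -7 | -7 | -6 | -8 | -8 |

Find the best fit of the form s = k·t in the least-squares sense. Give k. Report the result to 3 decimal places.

Forming MᵀM = [[276]] and Mᵀs = [-275]ᵀ gives MᵀM·[k]ᵀ = Mᵀs.
Hence k = -275 / 276 ≈ -0.996377.

k = -0.996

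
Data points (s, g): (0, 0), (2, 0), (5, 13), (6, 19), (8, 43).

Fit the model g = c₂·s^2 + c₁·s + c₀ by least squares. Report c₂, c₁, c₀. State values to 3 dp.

Forming AᵀA = [[6033, 861, 129]; [861, 129, 21]; [129, 21, 5]] and Aᵀg = [3761, 523, 75]ᵀ gives AᵀA·[c₂, c₁, c₀]ᵀ = Aᵀg.
Inverting the 3×3 Gram matrix, [c₂, c₁, c₀]ᵀ = [563/588, -67/28, 17/49]ᵀ.

c₂ = 0.957, c₁ = -2.393, c₀ = 0.347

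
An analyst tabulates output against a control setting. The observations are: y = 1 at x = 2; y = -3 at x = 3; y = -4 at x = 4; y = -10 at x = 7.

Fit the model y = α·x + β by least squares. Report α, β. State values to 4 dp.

α = -2.0714, β = 4.2857

From the data, Σx·x = 78, Σx = 16, Σ1 = 4.
For Aᵀy: Σx·y = -93, Σy = -16.
So AᵀA·[α, β]ᵀ = Aᵀy: [[78, 16]; [16, 4]]·[α, β]ᵀ = [-93, -16]ᵀ.
Determinant 78·4 − 16² = 56.
α = ((-93)·4 − 16·(-16))/56 = -29/14; β = (78·(-16) − 16·(-93))/56 = 30/7.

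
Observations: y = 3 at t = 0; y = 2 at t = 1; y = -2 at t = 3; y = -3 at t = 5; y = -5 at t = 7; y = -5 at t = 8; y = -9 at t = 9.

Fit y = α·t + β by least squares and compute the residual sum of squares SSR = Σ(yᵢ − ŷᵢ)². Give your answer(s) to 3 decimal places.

SSR = 6.039

Sums needed: Σt·t = 229, Σt = 33, Σ1 = 7.
Moment sums: Σt·y = -175, Σy = -19.
det = 229·7 − 33² = 514.
α = ((-175)·7 − 33·(-19))/514 = -299/257; β = (229·(-19) − 33·(-175))/514 = 712/257.
Residuals: 59/257, 101/257, -329/257, 12/257, 96/257, 395/257, -334/257; SSR = 1552/257.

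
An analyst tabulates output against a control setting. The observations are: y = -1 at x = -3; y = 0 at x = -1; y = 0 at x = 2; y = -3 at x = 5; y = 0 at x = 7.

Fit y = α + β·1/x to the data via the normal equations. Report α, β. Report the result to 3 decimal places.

α = -0.847, β = -0.480

Entries of MᵀM: Σ1 = 5, Σ1/x = -103/210, Σ1/x·1/x = 62689/44100.
Right-hand side: Σy = -4, Σ1/x·y = -4/15.
MᵀM·[α, β]ᵀ = Mᵀy becomes [[5, -103/210]; [-103/210, 62689/44100]]·[α, β]ᵀ = [-4, -4/15]ᵀ.
Δ = 5·(62689/44100) − (-103/210)² = 75709/11025.
α = ((-4)·(62689/44100) − (-103/210)·(-4/15))/(75709/11025) = -64131/75709; β = (5·(-4/15) − (-103/210)·(-4))/(75709/11025) = -36330/75709.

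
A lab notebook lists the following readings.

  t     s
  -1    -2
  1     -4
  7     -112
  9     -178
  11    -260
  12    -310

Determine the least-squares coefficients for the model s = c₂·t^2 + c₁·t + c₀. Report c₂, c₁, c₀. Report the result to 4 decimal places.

Sums needed: Σt^2·t^2 = 44341, Σt^2·t = 4131, Σt^2 = 397, Σt·t = 397, Σt = 39, Σ1 = 6.
For Xᵀs: Σt^2·s = -96012, Σt·s = -8968, Σs = -866.
Solving the 3×3 system (Gaussian elimination) gives c₂ = -81001/40586, c₁ = -69161/40586, c₀ = -24400/20293.

c₂ = -1.9958, c₁ = -1.7041, c₀ = -1.2024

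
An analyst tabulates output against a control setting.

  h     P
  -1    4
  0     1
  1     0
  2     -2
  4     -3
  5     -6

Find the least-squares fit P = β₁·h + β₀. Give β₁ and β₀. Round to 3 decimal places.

AᵀA·[β₁, β₀]ᵀ = AᵀP reads: 47·β₁ + 11·β₀ = -50;  11·β₁ + 6·β₀ = -6.
Eliminating β₀: 6·(row 1) − 11·(row 2) gives 161·β₁ = 6·(-50) − 11·(-6) = -234, so β₁ = -234/161.
Then β₀ = ((-6) − 11·(-234/161))/6 = 268/161.

β₁ = -1.453, β₀ = 1.665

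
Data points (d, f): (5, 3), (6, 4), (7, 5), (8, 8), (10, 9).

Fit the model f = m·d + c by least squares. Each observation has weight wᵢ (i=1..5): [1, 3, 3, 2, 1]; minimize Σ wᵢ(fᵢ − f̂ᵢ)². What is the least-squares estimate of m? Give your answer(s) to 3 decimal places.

MᵀWM·[m, c]ᵀ = MᵀWf reads: 508·m + 70·c = 410;  70·m + 10·c = 55.
(Σwᵢ·d·d = 508, Σwᵢ·d = 70, Σwᵢ·1 = 10, Σwᵢ·d·f = 410, Σwᵢ·f = 55.)
Determinant 508·10 − 70² = 180.
m = (410·10 − 70·55)/180 = 25/18; c = (508·55 − 70·410)/180 = -38/9.

m = 1.389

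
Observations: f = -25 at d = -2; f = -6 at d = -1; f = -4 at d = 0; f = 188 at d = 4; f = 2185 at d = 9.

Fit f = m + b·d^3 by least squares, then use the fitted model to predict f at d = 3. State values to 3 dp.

The normal system AᵀA·[m, b]ᵀ = Aᵀf is [[5, 784]; [784, 535602]]·[m, b]ᵀ = [2338, 1605103]ᵀ.
det = 5·535602 − 784² = 2063354.
m = (2338·535602 − 784·1605103)/2063354 = -3081638/1031677; b = (5·1605103 − 784·2338)/2063354 = 6192523/2063354.
At d = 3: f̂ = (-3081638/1031677)·(1) + (6192523/2063354)·(27) = 161034845/2063354.

f̂ = 78.045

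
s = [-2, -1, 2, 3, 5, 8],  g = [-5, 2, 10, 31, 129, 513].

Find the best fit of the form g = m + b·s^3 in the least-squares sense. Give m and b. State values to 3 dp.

Setting ∂/∂m … = 0 gives: 6·m + 663·b = 680;  663·m + 278627·b = 279736.
(Σ1 = 6, Σs^3 = 663, Σs^3·s^3 = 278627, Σg = 680, Σs^3·g = 279736.)
Eliminating b: 278627·(row 1) − 663·(row 2) gives 1232193·m = 278627·680 − 663·279736 = 4001392, so m = 4001392/1232193.
Then b = (279736 − 663·(4001392/1232193))/278627 = 409192/410731.

m = 3.247, b = 0.996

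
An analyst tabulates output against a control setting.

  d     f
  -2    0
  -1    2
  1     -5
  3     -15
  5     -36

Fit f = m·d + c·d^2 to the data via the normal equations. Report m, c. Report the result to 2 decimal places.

m = -2.25, c = -0.99

From the data, Σd·d = 40, Σd·d^2 = 144, Σd^2·d^2 = 724.
And Σd·f = -232, Σd^2·f = -1038.
AᵀA·[m, c]ᵀ = Aᵀf becomes [[40, 144]; [144, 724]]·[m, c]ᵀ = [-232, -1038]ᵀ.
det = 40·724 − 144² = 8224.
m = ((-232)·724 − 144·(-1038))/8224 = -578/257; c = (40·(-1038) − 144·(-232))/8224 = -507/514.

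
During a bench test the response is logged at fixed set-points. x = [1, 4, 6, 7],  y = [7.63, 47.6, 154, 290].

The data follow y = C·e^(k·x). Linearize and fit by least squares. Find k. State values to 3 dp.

Let Y = ln y. Fitting Y = k·x + ln C by least squares:
XᵀX = [[102.0000, 18.0000]; [18.0000, 4]], rhs = [87.3943, 16.6018]ᵀ  (here Σx = 18.0000, Σ(x)² = 102.0000, Σln y = 16.6018, Σx·ln y = 87.3943).
Slope k = (n·Σx·ln y − Σx·Σln y)/(n·Σ(x)² − (Σx)²) = (4·87.3943 − 18.0000·16.6018)/84.0000 = 0.60411; ln C = (Σln y − k·Σx)/n = 1.43192.

k = 0.604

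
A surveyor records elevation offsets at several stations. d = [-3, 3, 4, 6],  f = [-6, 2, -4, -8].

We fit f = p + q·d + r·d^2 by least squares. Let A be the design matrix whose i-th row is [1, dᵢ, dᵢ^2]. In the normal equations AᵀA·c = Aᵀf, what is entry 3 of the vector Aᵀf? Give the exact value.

-388

Entry 3 ↔ basis d^2, so (Aᵀf)_{3} = Σᵢ (d^2)·fᵢ = (9)·(-6) + (9)·(2) + (16)·(-4) + (36)·(-8) = -388.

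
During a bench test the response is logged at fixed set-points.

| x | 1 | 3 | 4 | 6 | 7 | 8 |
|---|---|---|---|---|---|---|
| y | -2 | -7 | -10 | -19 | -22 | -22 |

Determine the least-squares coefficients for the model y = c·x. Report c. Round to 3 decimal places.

Compute the Gram sums: Σx·x = 175.
Right-hand side: Σx·y = -507.
Hence c = -507 / 175 ≈ -2.89714.

c = -2.897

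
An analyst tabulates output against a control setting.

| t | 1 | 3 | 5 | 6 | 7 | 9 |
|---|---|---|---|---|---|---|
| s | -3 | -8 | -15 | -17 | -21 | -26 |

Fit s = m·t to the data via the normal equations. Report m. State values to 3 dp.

Entries of AᵀA: Σt·t = 201.
Moment sums: Σt·s = -585.
So AᵀA·[m]ᵀ = Aᵀs: [[201]]·[m]ᵀ = [-585]ᵀ.
Hence m = -585 / 201 ≈ -2.91045.

m = -2.910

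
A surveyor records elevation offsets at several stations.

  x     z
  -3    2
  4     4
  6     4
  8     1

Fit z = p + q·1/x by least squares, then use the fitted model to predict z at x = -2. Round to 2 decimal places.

Setting ∂/∂p … = 0 gives: 4·p + (5/24)·q = 11;  (5/24)·p + (125/576)·q = 9/8.
(Σ1 = 4, Σ1/x = 5/24, Σ1/x·1/x = 125/576, Σz = 11, Σ1/x·z = 9/8.)
Eliminating q: (125/576)·(row 1) − (5/24)·(row 2) gives (475/576)·p = (125/576)·11 − (5/24)·(9/8) = 155/72, so p = 248/95.
Then q = ((9/8) − (5/24)·(248/95))/(125/576) = 1272/475.
At x = -2: ẑ = (248/95)·(1) + (1272/475)·(-1/2) = 604/475.

ẑ = 1.27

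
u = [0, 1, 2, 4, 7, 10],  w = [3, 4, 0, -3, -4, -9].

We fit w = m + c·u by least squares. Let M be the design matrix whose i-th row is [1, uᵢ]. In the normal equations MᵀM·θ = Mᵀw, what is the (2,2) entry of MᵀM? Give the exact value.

Row 2 ↔ basis u, column 2 ↔ basis u, so (MᵀM)_{2,2} = Σᵢ (u)·(u) = (0)·(0) + (1)·(1) + (2)·(2) + (4)·(4) + (7)·(7) + (10)·(10) = 170.

170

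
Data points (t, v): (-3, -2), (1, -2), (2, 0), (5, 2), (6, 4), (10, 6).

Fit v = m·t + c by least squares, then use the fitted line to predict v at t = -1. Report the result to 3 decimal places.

Setting ∂/∂m … = 0 gives: 175·m + 21·c = 98;  21·m + 6·c = 8.
(Σt·t = 175, Σt = 21, Σ1 = 6, Σt·v = 98, Σv = 8.)
Determinant 175·6 − 21² = 609.
m = (98·6 − 21·8)/609 = 20/29; c = (175·8 − 21·98)/609 = -94/87.
At t = -1: v̂ = (20/29)·(-1) + (-94/87)·(1) = -154/87.

v̂ = -1.770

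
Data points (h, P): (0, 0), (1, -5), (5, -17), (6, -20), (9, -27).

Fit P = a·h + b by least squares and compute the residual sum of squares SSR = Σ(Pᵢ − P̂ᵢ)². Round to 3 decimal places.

SSR = 4.774

Entries of XᵀX: Σh·h = 143, Σh = 21, Σ1 = 5.
Right-hand side: Σh·P = -453, ΣP = -69.
So XᵀX·[a, b]ᵀ = XᵀP: [[143, 21]; [21, 5]]·[a, b]ᵀ = [-453, -69]ᵀ.
Δ = 143·5 − 21² = 274.
a = ((-453)·5 − 21·(-69))/274 = -408/137; b = (143·(-69) − 21·(-453))/274 = -177/137.
Residuals: 177/137, -100/137, -112/137, -115/137, 150/137; SSR = 654/137.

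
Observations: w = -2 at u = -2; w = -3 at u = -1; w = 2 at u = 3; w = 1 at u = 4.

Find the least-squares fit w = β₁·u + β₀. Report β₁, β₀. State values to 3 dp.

The normal system AᵀA·[β₁, β₀]ᵀ = Aᵀw is [[30, 4]; [4, 4]]·[β₁, β₀]ᵀ = [17, -2]ᵀ.
Determinant 30·4 − 4² = 104.
β₁ = (17·4 − 4·(-2))/104 = 19/26; β₀ = (30·(-2) − 4·17)/104 = -16/13.

β₁ = 0.731, β₀ = -1.231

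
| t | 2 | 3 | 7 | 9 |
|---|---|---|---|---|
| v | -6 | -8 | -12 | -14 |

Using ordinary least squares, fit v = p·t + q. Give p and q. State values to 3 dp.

Compute the Gram sums: Σt·t = 143, Σt = 21, Σ1 = 4.
And Σt·v = -246, Σv = -40.
Determinant 143·4 − 21² = 131.
p = ((-246)·4 − 21·(-40))/131 = -144/131; q = (143·(-40) − 21·(-246))/131 = -554/131.

p = -1.099, q = -4.229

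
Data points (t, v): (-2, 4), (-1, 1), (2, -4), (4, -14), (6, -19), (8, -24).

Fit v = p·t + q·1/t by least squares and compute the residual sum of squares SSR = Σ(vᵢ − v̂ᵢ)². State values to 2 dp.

The normal equations are: 125·p + 6·q = -379;  6·p + (925/576)·q = -44/3.
Eliminating q: (925/576)·(row 1) − 6·(row 2) gives (94889/576)·p = (925/576)·(-379) − 6·(-44/3) = -299887/576, so p = -299887/94889.
Then q = ((-44/3) − 6·(-299887/94889))/(925/576) = 253824/94889.
Residuals: -93306/94889, 48826/94889, 93306/94889, -192354/94889, -45873/94889, 90032/94889; SSR = 706153/94889.

SSR = 7.44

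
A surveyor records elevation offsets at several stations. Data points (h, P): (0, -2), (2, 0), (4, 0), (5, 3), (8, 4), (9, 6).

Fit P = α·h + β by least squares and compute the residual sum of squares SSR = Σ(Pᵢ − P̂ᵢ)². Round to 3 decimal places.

SSR = 3.258

The normal system MᵀM·[α, β]ᵀ = MᵀP is [[190, 28]; [28, 6]]·[α, β]ᵀ = [101, 11]ᵀ.
Δ = 190·6 − 28² = 356.
α = (101·6 − 28·11)/356 = 149/178; β = (190·11 − 28·101)/356 = -369/178.
Residuals: 13/178, 71/178, -227/178, 79/89, -111/178, 48/89; SSR = 290/89.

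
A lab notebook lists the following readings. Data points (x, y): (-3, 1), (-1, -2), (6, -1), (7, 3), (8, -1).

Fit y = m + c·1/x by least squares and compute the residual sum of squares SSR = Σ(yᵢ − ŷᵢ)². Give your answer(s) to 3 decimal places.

SSR = 12.790

Compute the Gram sums: Σ1 = 5, Σ1/x = -151/168, Σ1/x·1/x = 33161/28224.
For Mᵀy: Σy = 0, Σ1/x·y = 101/56.
So MᵀM·[m, c]ᵀ = Mᵀy: [[5, -151/168]; [-151/168, 33161/28224]]·[m, c]ᵀ = [0, 101/56]ᵀ.
Determinant 5·(33161/28224) − (-151/168)² = 11917/2352.
m = (0·(33161/28224) − (-151/168)·(101/56))/(11917/2352) = 15251/47668; c = (5·(101/56) − (-151/168)·0)/(11917/2352) = 21210/11917.
Residuals: 60697/47668, -25747/47668, -77059/47668, 115633/47668, -18381/11917; SSR = 609673/47668.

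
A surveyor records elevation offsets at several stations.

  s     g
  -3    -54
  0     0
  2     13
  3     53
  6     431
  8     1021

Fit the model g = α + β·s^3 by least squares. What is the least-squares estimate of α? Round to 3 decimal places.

Forming XᵀX = [[6, 736]; [736, 310322]] and Xᵀg = [1464, 618841]ᵀ gives XᵀX·[α, β]ᵀ = Xᵀg.
det = 6·310322 − 736² = 1320236.
α = (1464·310322 − 736·618841)/1320236 = -288892/330059; β = (6·618841 − 736·1464)/1320236 = 1317771/660118.

α = -0.875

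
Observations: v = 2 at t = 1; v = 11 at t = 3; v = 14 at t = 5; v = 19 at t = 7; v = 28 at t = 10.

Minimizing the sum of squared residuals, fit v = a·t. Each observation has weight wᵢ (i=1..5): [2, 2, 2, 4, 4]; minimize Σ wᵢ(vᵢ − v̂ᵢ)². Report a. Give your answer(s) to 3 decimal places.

a = 2.796

Setting ∂/∂a … = 0 gives: 666·a = 1862.
(Σwᵢ·t·t = 666, Σwᵢ·t·v = 1862.)
a = 1862/666 = 2.7958.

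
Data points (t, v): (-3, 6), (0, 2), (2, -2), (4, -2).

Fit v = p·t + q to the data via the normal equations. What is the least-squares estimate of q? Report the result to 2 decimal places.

Sums needed: Σt·t = 29, Σt = 3, Σ1 = 4.
Right-hand side: Σt·v = -30, Σv = 4.
So MᵀM·[p, q]ᵀ = Mᵀv: [[29, 3]; [3, 4]]·[p, q]ᵀ = [-30, 4]ᵀ.
Determinant 29·4 − 3² = 107.
p = ((-30)·4 − 3·4)/107 = -132/107; q = (29·4 − 3·(-30))/107 = 206/107.

q = 1.93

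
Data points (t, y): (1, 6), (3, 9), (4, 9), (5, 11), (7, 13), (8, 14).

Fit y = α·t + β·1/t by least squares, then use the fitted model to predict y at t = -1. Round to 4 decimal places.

ŷ = -6.7577

Entries of AᵀA: Σt·t = 164, Σt·1/t = 6, Σ1/t·1/t = 881749/705600.
Right-hand side: Σt·y = 327, Σ1/t·y = 597/35.
So AᵀA·[α, β]ᵀ = Aᵀy: [[164, 6]; [6, 881749/705600]]·[α, β]ᵀ = [327, 597/35]ᵀ.
det = 164·(881749/705600) − 6² = 29801309/176400.
α = (327·(881749/705600) − 6·(597/35))/(29801309/176400) = 216118803/119205236; β = (164·(597/35) − 6·327)/(29801309/176400) = 147359520/29801309.
At t = -1: ŷ = (216118803/119205236)·(-1) + (147359520/29801309)·(-1) = -805556883/119205236.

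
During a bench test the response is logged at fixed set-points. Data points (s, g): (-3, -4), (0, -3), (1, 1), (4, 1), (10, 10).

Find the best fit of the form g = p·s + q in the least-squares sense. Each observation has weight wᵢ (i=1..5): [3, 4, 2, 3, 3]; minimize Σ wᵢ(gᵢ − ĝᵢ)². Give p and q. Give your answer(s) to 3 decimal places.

Compute the Gram sums: Σwᵢ·s·s = 377, Σwᵢ·s = 35, Σwᵢ·1 = 15.
And Σwᵢ·s·g = 350, Σwᵢ·g = 11.
So AᵀWA·[p, q]ᵀ = AᵀWg: [[377, 35]; [35, 15]]·[p, q]ᵀ = [350, 11]ᵀ.
Eliminating q: 15·(row 1) − 35·(row 2) gives 4430·p = 15·350 − 35·11 = 4865, so p = 973/886.
Then q = (11 − 35·(973/886))/15 = -8103/4430.

p = 1.098, q = -1.829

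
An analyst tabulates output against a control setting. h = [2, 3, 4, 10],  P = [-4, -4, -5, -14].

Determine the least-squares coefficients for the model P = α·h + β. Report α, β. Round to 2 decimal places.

α = -1.34, β = -0.41

Sums needed: Σh·h = 129, Σh = 19, Σ1 = 4.
Right-hand side: Σh·P = -180, ΣP = -27.
MᵀM·[α, β]ᵀ = MᵀP becomes [[129, 19]; [19, 4]]·[α, β]ᵀ = [-180, -27]ᵀ.
det = 129·4 − 19² = 155.
α = ((-180)·4 − 19·(-27))/155 = -207/155; β = (129·(-27) − 19·(-180))/155 = -63/155.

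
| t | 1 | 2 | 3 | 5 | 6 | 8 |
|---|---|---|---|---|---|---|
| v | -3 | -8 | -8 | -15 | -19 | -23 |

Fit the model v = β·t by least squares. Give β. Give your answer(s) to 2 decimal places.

β = -2.99

Sums needed: Σt·t = 139.
Right-hand side: Σt·v = -416.
Hence β = -416 / 139 ≈ -2.99281.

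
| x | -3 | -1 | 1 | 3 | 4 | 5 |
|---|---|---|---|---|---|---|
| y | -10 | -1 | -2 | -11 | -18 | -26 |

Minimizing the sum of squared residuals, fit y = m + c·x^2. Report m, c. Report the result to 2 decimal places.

From the data, Σ1 = 6, Σx^2 = 61, Σx^2·x^2 = 1045.
And Σy = -68, Σx^2·y = -1130.
So AᵀA·[m, c]ᵀ = Aᵀy: [[6, 61]; [61, 1045]]·[m, c]ᵀ = [-68, -1130]ᵀ.
det = 6·1045 − 61² = 2549.
m = ((-68)·1045 − 61·(-1130))/2549 = -2130/2549; c = (6·(-1130) − 61·(-68))/2549 = -2632/2549.

m = -0.84, c = -1.03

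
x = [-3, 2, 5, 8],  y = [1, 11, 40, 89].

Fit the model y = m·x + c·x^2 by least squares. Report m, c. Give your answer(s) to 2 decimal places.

Compute the Gram sums: Σx·x = 102, Σx·x^2 = 618, Σx^2·x^2 = 4818.
Right-hand side: Σx·y = 931, Σx^2·y = 6749.
So MᵀM·[m, c]ᵀ = Mᵀy: [[102, 618]; [618, 4818]]·[m, c]ᵀ = [931, 6749]ᵀ.
det = 102·4818 − 618² = 109512.
m = (931·4818 − 618·6749)/109512 = 8741/3042; c = (102·6749 − 618·931)/109512 = 1570/1521.

m = 2.87, c = 1.03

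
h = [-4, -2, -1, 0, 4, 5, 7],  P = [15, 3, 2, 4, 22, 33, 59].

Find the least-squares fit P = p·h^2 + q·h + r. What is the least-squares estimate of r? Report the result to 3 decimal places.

r = 2.402

Compute the Gram sums: Σh^2·h^2 = 3555, Σh^2·h = 459, Σh^2 = 111, Σh·h = 111, Σh = 9, Σ1 = 7.
Right-hand side: Σh^2·P = 4322, Σh·P = 598, ΣP = 138.
Solving the 3×3 system (Gaussian elimination) gives p = 46160/45747, q = 15556/15249, r = 2818/1173.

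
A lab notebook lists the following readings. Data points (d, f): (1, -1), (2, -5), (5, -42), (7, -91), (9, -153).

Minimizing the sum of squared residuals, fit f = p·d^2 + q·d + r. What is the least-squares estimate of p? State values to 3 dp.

Normal-equation sums: Σd^2·d^2 = 9604, Σd^2·d = 1206, Σd^2 = 160, Σd·d = 160, Σd = 24, Σ1 = 5.
Moment sums: Σd^2·f = -17923, Σd·f = -2235, Σf = -292.
Normal equations: [[9604, 1206, 160]; [1206, 160, 24]; [160, 24, 5]]·[p, q, r]ᵀ = [-17923, -2235, -292]ᵀ.
Solving the 3×3 system (Gaussian elimination) gives p = -48275/22598, q = 51591/22598, r = -11280/11299.

p = -2.136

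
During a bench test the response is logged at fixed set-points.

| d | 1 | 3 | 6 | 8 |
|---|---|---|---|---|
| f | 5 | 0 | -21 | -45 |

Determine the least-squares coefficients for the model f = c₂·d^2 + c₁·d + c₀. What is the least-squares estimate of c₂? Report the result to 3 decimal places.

c₂ = -0.950

Forming AᵀA = [[5474, 756, 110]; [756, 110, 18]; [110, 18, 4]] and Aᵀf = [-3631, -481, -61]ᵀ gives AᵀA·[c₂, c₁, c₀]ᵀ = Aᵀf.
Row-reducing yields c₂ = -19/20, c₁ = 829/580, c₀ = 2577/580.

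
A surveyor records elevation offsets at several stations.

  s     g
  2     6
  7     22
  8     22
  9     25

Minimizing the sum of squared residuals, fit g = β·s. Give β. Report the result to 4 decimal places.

β = 2.8636

Setting ∂/∂β … = 0 gives: 198·β = 567.
β = 567/198 = 2.86364.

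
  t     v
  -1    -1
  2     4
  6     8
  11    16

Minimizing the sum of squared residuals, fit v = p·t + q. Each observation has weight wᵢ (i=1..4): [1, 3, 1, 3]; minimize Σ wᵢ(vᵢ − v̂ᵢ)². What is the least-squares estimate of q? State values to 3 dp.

q = 0.853

The normal system MᵀWM·[p, q]ᵀ = MᵀWv is [[412, 44]; [44, 8]]·[p, q]ᵀ = [601, 67]ᵀ.
Δ = 412·8 − 44² = 1360.
p = (601·8 − 44·67)/1360 = 93/68; q = (412·67 − 44·601)/1360 = 29/34.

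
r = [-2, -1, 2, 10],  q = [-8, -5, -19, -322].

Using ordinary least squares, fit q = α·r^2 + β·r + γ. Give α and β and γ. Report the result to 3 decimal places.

α = -2.933, β = -2.586, γ = -2.749

Entries of MᵀM: Σr^2·r^2 = 10033, Σr^2·r = 999, Σr^2 = 109, Σr·r = 109, Σr = 9, Σ1 = 4.
Moment sums: Σr^2·q = -32313, Σr·q = -3237, Σq = -354.
Solving the 3×3 system (Gaussian elimination) gives α = -3825/1304, β = -16863/6520, γ = -8961/3260.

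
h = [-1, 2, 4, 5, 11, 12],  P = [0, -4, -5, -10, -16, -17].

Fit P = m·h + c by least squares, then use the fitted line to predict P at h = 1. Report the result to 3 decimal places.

The normal equations are: 311·m + 33·c = -458;  33·m + 6·c = -52.
(Σh·h = 311, Σh = 33, Σ1 = 6, Σh·P = -458, ΣP = -52.)
det = 311·6 − 33² = 777.
m = ((-458)·6 − 33·(-52))/777 = -344/259; c = (311·(-52) − 33·(-458))/777 = -1058/777.
At h = 1: P̂ = (-344/259)·(1) + (-1058/777)·(1) = -2090/777.

P̂ = -2.690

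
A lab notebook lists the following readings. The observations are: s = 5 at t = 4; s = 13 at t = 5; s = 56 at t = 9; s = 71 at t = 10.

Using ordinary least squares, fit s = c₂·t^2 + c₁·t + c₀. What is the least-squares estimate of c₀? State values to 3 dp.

c₀ = -10.462

From the data, Σt^2·t^2 = 17442, Σt^2·t = 1918, Σt^2 = 222, Σt·t = 222, Σt = 28, Σ1 = 4.
Moment sums: Σt^2·s = 12041, Σt·s = 1299, Σs = 145.
So XᵀX·[c₂, c₁, c₀]ᵀ = Xᵀs: [[17442, 1918, 222]; [1918, 222, 28]; [222, 28, 4]]·[c₂, c₁, c₀]ᵀ = [12041, 1299, 145]ᵀ.
Inverting the 3×3 Gram matrix, [c₂, c₁, c₀]ᵀ = [7/10, 73/65, -136/13]ᵀ.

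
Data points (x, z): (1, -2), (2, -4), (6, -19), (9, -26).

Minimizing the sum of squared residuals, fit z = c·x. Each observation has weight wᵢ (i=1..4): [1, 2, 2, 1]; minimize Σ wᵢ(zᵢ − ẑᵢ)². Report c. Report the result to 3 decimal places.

c = -2.963

From the data, Σwᵢ·x·x = 162.
Moment sums: Σwᵢ·x·z = -480.
AᵀWA·[c]ᵀ = AᵀWz becomes [[162]]·[c]ᵀ = [-480]ᵀ.
c = (-480)/162 = -2.96296.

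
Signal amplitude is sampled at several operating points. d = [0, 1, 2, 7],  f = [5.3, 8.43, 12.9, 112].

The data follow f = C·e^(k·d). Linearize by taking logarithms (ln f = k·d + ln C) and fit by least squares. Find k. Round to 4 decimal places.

Linearized form: ln f = k·d + ln C. From the 4 transformed points,
AᵀA = [[54.0000, 10.0000]; [10.0000, 4]], rhs = [40.2757, 11.0752]ᵀ  (here Σd = 10.0000, Σ(d)² = 54.0000, Σln f = 11.0752, Σd·ln f = 40.2757).
Slope k = (n·Σd·ln f − Σd·Σln f)/(n·Σ(d)² − (Σd)²) = (4·40.2757 − 10.0000·11.0752)/116.0000 = 0.43406; ln C = (Σln f − k·Σd)/n = 1.68366.

k = 0.4341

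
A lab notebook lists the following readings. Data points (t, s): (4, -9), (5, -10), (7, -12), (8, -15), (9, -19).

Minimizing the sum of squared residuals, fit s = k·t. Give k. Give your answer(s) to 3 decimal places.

k = -1.962

Setting ∂/∂k … = 0 gives: 235·k = -461.
k = (-461)/235 = -1.9617.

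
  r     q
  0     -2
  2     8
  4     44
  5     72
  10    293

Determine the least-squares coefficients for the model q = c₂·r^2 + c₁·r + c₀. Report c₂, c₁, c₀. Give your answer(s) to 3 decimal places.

From the data, Σr^2·r^2 = 10897, Σr^2·r = 1197, Σr^2 = 145, Σr·r = 145, Σr = 21, Σ1 = 5.
And Σr^2·q = 31836, Σr·q = 3482, Σq = 415.
XᵀX·[c₂, c₁, c₀]ᵀ = Xᵀq becomes [[10897, 1197, 145]; [1197, 145, 21]; [145, 21, 5]]·[c₂, c₁, c₀]ᵀ = [31836, 3482, 415]ᵀ.
Row-reducing yields c₂ = 63853/21476, c₁ = -125/767, c₀ = -54529/21476.

c₂ = 2.973, c₁ = -0.163, c₀ = -2.539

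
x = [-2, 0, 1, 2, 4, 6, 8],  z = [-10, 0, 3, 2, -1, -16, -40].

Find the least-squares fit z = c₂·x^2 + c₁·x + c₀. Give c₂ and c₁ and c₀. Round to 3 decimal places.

The normal system AᵀA·[c₂, c₁, c₀]ᵀ = Aᵀz is [[5681, 793, 125]; [793, 125, 19]; [125, 19, 7]]·[c₂, c₁, c₀]ᵀ = [-3181, -393, -62]ᵀ.
Inverting the 3×3 Gram matrix, [c₂, c₁, c₀]ᵀ = [-176135/165858, 580759/165858, 16649/27643]ᵀ.

c₂ = -1.062, c₁ = 3.502, c₀ = 0.602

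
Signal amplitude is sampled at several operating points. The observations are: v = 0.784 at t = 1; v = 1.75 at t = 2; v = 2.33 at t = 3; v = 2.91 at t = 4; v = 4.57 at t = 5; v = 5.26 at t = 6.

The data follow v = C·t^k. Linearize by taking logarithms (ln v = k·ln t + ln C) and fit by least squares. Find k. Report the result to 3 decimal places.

k = 1.041

Taking logs, ln v = k·ln t + ln C, so regress ln v on ln t.
AᵀA = [[9.4099, 6.5793]; [6.5793, 6]], rhs = [8.2181, 5.4099]ᵀ  (here Σln t = 6.5793, Σ(ln t)² = 9.4099, Σln v = 5.4099, Σln t·ln v = 8.2181).
Solving (det = 13.1729): k = 1.04116, ln C = -0.24002.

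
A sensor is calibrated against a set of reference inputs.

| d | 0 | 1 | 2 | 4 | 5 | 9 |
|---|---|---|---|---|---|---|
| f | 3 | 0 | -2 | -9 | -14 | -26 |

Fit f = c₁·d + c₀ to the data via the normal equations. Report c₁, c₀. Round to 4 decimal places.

c₁ = -3.2897, c₀ = 3.5140

The normal equations are: 127·c₁ + 21·c₀ = -344;  21·c₁ + 6·c₀ = -48.
Δ = 127·6 − 21² = 321.
c₁ = ((-344)·6 − 21·(-48))/321 = -352/107; c₀ = (127·(-48) − 21·(-344))/321 = 376/107.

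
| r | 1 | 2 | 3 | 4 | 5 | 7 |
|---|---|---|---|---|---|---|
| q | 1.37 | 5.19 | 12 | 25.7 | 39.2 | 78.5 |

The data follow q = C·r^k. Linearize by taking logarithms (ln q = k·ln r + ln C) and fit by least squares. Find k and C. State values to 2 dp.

Taking logs, ln q = k·ln r + ln C, so regress ln q on ln r.
Sums: Σln r = 6.7334, Σ(ln r)² = 9.9861, Σln q = 15.7247, Σln r·ln q = 22.7667.
Normal system: [[9.9861, 6.7334]; [6.7334, 6]]·[k, ln C]ᵀ = [22.7667, 15.7247]ᵀ.
Solving (det = 14.5777): k = 2.10727, ln C = 0.25594, so C = exp(0.25594) = 1.29167.

k = 2.11, C = 1.29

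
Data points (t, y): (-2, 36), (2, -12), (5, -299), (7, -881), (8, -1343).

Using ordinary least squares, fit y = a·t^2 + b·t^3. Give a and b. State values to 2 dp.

a = 3.06, b = -3.00

Normal-equation sums: Σt^2·t^2 = 7154, Σt^2·t^3 = 52700, Σt^3·t^3 = 395546.
Moment sums: Σt^2·y = -136500, Σt^3·y = -1027558.
So AᵀA·[a, b]ᵀ = Aᵀy: [[7154, 52700]; [52700, 395546]]·[a, b]ᵀ = [-136500, -1027558]ᵀ.
Eliminating b: 395546·(row 1) − 52700·(row 2) gives 52446084·a = 395546·(-136500) − 52700·(-1027558) = 160277600, so a = 40069400/13111521.
Then b = ((-1027558) − 52700·(40069400/13111521))/395546 = -39399983/13111521.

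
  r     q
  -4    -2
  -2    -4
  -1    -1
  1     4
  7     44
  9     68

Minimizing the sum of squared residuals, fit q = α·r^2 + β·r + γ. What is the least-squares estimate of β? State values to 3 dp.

β = 2.698

Forming MᵀM = [[9236, 1000, 152]; [1000, 152, 10]; [152, 10, 6]] and Mᵀq = [7619, 941, 109]ᵀ gives MᵀM·[α, β, γ]ᵀ = Mᵀq.
Inverting the 3×3 Gram matrix, [α, β, γ]ᵀ = [19379/36708, 24761/9177, 1809/6118]ᵀ.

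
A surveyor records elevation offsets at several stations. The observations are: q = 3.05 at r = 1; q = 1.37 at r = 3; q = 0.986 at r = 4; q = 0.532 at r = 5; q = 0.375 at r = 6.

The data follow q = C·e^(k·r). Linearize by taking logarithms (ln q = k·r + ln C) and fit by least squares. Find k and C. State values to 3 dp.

Linearized form: ln q = k·r + ln C. From the 5 transformed points,
Sums: Σr = 19.0000, Σ(r)² = 87.0000, Σln q = -0.1961, Σr·ln q = -7.0374.
Normal system: [[87.0000, 19.0000]; [19.0000, 5]]·[k, ln C]ᵀ = [-7.0374, -0.1961]ᵀ.
Solving (det = 74.0000): k = -0.42515, ln C = 1.57635, so C = exp(1.57635) = 4.83728.

k = -0.425, C = 4.837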